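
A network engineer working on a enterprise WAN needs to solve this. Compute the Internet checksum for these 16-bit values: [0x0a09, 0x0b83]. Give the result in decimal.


Given words: [0x0a09, 0x0b83]
Step 1: Sum all words
Raw sum = 2569 + 2947 = 5516
One's complement = ~5516 & 0xFFFF = 60019

60019


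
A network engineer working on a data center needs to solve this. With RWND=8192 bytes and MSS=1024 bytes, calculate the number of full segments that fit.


Given: RWND = 8192 bytes, MSS = 1024 bytes
Full segments = floor(RWND / MSS)
Full segments = floor(8192 / 1024)
Full segments = floor(8.0) = 8

8


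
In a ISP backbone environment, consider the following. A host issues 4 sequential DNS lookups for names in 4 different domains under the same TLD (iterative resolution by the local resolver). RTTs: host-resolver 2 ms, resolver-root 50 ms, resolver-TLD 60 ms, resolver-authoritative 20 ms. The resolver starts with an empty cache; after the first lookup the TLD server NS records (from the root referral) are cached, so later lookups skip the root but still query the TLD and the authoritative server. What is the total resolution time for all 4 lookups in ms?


Lookup 1 (cold cache): local + root + TLD + auth = 2 + 50 + 60 + 20 = 132 ms
Lookups 2..4 (TLD NS cached -> skip root; new domain -> still ask TLD and auth): local + TLD + auth = 2 + 60 + 20 = 82 ms each
Remaining 3 lookups: 3 * 82 = 246 ms
Total = 132 + 246 = 378 ms

378


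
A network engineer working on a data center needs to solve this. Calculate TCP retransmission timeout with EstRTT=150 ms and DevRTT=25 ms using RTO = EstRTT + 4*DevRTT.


Given: EstRTT = 150 ms, DevRTT = 25 ms
Timeout = EstRTT + 4 * DevRTT
4 * DevRTT = 4 * 25 = 100
Timeout = 150 + 100 = 250 ms

250


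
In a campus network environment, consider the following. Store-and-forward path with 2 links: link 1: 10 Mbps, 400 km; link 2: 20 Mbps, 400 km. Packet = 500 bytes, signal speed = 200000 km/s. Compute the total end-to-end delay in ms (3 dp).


Packet = 500 bytes = 4000 bits. Store-and-forward: sum (t_trans + t_prop) per link.
Link 1: t_trans = 4000/(10*10^6) s = 0.4000 ms; t_prop = 400/200000 s = 2.0000 ms; subtotal = 2.4000 ms
Link 2: t_trans = 4000/(20*10^6) s = 0.2000 ms; t_prop = 400/200000 s = 2.0000 ms; subtotal = 2.2000 ms
End-to-end = 2.4000 + 2.2000 = 4.6000 ms -> 4.600 ms (3 dp)

4.600


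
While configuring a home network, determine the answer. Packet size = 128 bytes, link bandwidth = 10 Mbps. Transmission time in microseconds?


Given: packet = 128 bytes, bandwidth = 10 Mbps
Packet in bits = 128 * 8 = 1024 bits
Bandwidth = 10 * 10^6 = 10000000 bps
Time = 1024 / 10000000 seconds
Time in us = 1024 * 10^6 / 10000000 = 102.4

102.4


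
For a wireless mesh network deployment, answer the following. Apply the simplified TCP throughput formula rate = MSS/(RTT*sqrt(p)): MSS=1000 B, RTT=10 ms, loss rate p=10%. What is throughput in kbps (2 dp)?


Given: MSS = 1000 bytes, RTT = 10 ms, loss = 10%
RTT in seconds = 10 / 1000 = 0.01
Loss rate = 10% = 0.1
sqrt(loss) = sqrt(0.1) = 0.316227766017
Throughput (bytes/s) = 1000 / (0.01 * 0.316227766017) = 316227.7660
Throughput (kbps) = 316227.7660 * 8 / 1000 = 2529.822128 -> 2529.82 kbps (2 dp)

2529.82


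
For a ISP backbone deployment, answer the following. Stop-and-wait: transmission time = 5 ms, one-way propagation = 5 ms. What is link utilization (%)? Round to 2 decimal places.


Given: Ttrans = 5 ms, Tprop = 5 ms
RTT = 2 * Tprop = 2 * 5 = 10 ms
U = Ttrans / (Ttrans + RTT)
U = 5 / (5 + 10)
U = 5 / 15 = 0.333333
U% = 33.33%

33.33


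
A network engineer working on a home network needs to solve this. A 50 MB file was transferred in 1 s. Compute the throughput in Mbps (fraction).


Given: file = 50 MB, time = 1 s
File in Mb = 50 * 8 = 400 Mb
Throughput = 400 / 1 Mbps
Throughput = 400 Mbps

400


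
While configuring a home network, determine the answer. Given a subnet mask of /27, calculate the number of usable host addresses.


Given: subnet mask /27
Host bits = 32 - 27 = 5
Total addresses = 2^5 = 32
Usable hosts = 32 - 2 (network + broadcast) = 30

30


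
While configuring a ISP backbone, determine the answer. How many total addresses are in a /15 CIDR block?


Given: CIDR prefix /15
Host bits = 32 - 15 = 17
Total addresses = 2^17 = 131072

131072


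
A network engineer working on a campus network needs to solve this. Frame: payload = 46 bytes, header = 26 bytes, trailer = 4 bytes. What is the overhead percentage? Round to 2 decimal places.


Given: payload = 46 B, header = 26 B, trailer = 4 B
Overhead bytes = header + trailer = 26 + 4 = 30
Total frame = payload + overhead = 46 + 30 = 76
Overhead % = 30 / 76 * 100 = 39.4737% -> 39.47% (2 dp)

39.47


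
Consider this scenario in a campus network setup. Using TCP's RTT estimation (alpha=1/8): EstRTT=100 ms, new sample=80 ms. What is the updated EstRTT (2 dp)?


Given: EstRTT = 100 ms, SampleRTT = 80 ms, alpha = 1/8
New EstRTT = (1 - alpha) * EstRTT + alpha * SampleRTT
(7/8) * 100 = 87.5
(1/8) * 80 = 10
New EstRTT = 87.5 + 10 = 97.5 ms -> 97.50 ms (2 dp)

97.50


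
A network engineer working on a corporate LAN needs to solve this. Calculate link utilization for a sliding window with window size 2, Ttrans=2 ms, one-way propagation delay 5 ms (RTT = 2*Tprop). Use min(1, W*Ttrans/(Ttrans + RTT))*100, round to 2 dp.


Given: W = 2, Ttrans = 2 ms, RTT = 10 ms (= 2 * Tprop, Tprop = 5 ms)
Cycle time = Ttrans + RTT = 2 + 10 = 12 ms (first packet sent until its ACK returns)
W * Ttrans = 2 * 2 = 4 ms of sending per cycle
W * Ttrans / (Ttrans + RTT) = 4 / 12 = 0.333333
U = min(1, 0.333333) = 0.333333
U% = 33.33%

33.33


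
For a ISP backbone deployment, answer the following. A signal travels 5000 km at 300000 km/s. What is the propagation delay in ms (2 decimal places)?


Given: distance = 5000 km, speed = 300000 km/s
Delay = distance / speed = 5000 / 300000 seconds
Delay in ms = 5000 * 1000 / 300000
Delay = 16.6667 ms
Rounded to 2 dp = 16.67 ms

16.67


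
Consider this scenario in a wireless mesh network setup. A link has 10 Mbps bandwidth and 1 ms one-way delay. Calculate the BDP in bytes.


Given: bandwidth = 10 Mbps, delay = 1 ms
BDP in bits = 10 * 10^6 * 1 / 1000
BDP in bits = 10000
BDP in bytes = 10000 / 8 = 1250

1250


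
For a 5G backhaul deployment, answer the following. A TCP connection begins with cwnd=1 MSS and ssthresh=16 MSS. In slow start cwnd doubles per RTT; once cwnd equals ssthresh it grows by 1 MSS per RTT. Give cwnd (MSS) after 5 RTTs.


RTT 0: cwnd = 1 MSS (initial)
RTT 1: cwnd = 2 MSS (slow start, doubled)
RTT 2: cwnd = 4 MSS (slow start, doubled)
RTT 3: cwnd = 8 MSS (slow start, doubled)
RTT 4: cwnd = 16 MSS (slow start, doubled)
RTT 5: cwnd = 17 MSS (congestion avoidance, +1)

17


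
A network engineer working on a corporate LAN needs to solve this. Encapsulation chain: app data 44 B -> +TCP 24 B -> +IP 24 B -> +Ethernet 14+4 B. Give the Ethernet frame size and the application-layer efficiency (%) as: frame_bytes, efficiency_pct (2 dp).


TCP segment = 44 + 24 = 68 B
IP packet = 68 + 24 = 92 B
Ethernet frame = 92 + 14 + 4 = 110 B
Efficiency = app / frame = 44 / 110 = 0.400000 = 40.0000% -> 40.00% (2 dp)

110, 40.00


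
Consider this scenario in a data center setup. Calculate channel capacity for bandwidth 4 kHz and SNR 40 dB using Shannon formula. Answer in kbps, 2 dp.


Given: B = 4 kHz, SNR = 40 dB
SNR linear = 10^(40/10) = 10000
1 + SNR = 10001
log2(10001) = 13.2878566418
C = 4 * 1000 * 13.2878566418 = 53151.4266 bps
C = 53.151427 kbps -> 53.15 kbps (2 dp)

53.15


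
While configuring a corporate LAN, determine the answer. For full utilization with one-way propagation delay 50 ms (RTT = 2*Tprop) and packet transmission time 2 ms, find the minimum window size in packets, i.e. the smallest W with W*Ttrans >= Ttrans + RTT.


Given: Ttrans = 2 ms, RTT = 100 ms (= 2 * Tprop, Tprop = 50 ms)
Time until first ACK returns = Ttrans + RTT = 2 + 100 = 102 ms
Need W * Ttrans >= Ttrans + RTT  ->  W >= (Ttrans + RTT) / Ttrans
(Ttrans + RTT) / Ttrans = 102 / 2 = 51
W_min = ceil(51) = 51

51


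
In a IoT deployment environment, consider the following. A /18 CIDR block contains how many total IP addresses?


Given: CIDR prefix /18
Host bits = 32 - 18 = 14
Total addresses = 2^14 = 16384

16384


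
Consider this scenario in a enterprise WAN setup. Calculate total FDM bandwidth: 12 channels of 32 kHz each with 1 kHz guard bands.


Given: 12 channels, 32 kHz each, guard = 1 kHz
Channel bandwidth = 12 * 32 = 384 kHz
Guard bands = 11 gaps * 1 kHz = 11 kHz
Total = 384 + 11 = 395 kHz

395


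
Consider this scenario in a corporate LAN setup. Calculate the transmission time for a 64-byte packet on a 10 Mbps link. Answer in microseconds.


Given: packet = 64 bytes, bandwidth = 10 Mbps
Packet in bits = 64 * 8 = 512 bits
Bandwidth = 10 * 10^6 = 10000000 bps
Time = 512 / 10000000 seconds
Time in us = 512 * 10^6 / 10000000 = 51.2

51.2


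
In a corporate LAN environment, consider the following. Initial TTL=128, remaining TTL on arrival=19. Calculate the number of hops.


Given: initial TTL = 128, received TTL = 19
Hops = initial TTL - received TTL
Hops = 128 - 19 = 109

109


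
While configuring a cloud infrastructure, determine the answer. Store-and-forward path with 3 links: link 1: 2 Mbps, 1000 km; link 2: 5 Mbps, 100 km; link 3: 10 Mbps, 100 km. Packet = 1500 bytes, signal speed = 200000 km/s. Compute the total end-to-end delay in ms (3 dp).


Packet = 1500 bytes = 12000 bits. Store-and-forward: sum (t_trans + t_prop) per link.
Link 1: t_trans = 12000/(2*10^6) s = 6.0000 ms; t_prop = 1000/200000 s = 5.0000 ms; subtotal = 11.0000 ms
Link 2: t_trans = 12000/(5*10^6) s = 2.4000 ms; t_prop = 100/200000 s = 0.5000 ms; subtotal = 2.9000 ms
Link 3: t_trans = 12000/(10*10^6) s = 1.2000 ms; t_prop = 100/200000 s = 0.5000 ms; subtotal = 1.7000 ms
End-to-end = 11.0000 + 2.9000 + 1.7000 = 15.6000 ms -> 15.600 ms (3 dp)

15.600


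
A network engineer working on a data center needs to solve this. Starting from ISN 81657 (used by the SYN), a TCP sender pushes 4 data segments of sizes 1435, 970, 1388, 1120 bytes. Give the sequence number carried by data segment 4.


The SYN occupies sequence number ISN = 81657, so the first data byte is ISN + 1 = 81658.
SEQ of data segment i = (ISN + 1) + sum of payload sizes of segments 1..i-1.
Segment 1: SEQ = 81658, payload = 1435 bytes
Segment 2: SEQ = 83093, payload = 970 bytes
Segment 3: SEQ = 84063, payload = 1388 bytes
Segment 4: SEQ = 85451, payload = 1120 bytes
SEQ of segment 4 = 81658 + 1435 + 970 + 1388 = 85451

85451


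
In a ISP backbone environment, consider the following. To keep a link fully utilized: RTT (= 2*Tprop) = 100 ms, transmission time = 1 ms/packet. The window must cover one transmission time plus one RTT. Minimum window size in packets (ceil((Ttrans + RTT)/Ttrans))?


Given: Ttrans = 1 ms, RTT = 100 ms (= 2 * Tprop, Tprop = 50 ms)
Time until first ACK returns = Ttrans + RTT = 1 + 100 = 101 ms
Need W * Ttrans >= Ttrans + RTT  ->  W >= (Ttrans + RTT) / Ttrans
(Ttrans + RTT) / Ttrans = 101 / 1 = 101
W_min = ceil(101) = 101

101


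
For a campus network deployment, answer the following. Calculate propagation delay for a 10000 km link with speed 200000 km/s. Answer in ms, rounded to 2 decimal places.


Given: distance = 10000 km, speed = 200000 km/s
Delay = distance / speed = 10000 / 200000 seconds
Delay in ms = 10000 * 1000 / 200000
Delay = 50.0000 ms
Rounded to 2 dp = 50.00 ms

50.00


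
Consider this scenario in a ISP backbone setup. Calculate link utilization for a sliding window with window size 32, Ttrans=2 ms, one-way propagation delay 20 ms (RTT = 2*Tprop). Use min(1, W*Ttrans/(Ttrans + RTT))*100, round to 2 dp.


Given: W = 32, Ttrans = 2 ms, RTT = 40 ms (= 2 * Tprop, Tprop = 20 ms)
Cycle time = Ttrans + RTT = 2 + 40 = 42 ms (first packet sent until its ACK returns)
W * Ttrans = 32 * 2 = 64 ms of sending per cycle
W * Ttrans / (Ttrans + RTT) = 64 / 42 = 1.523810
U = min(1, 1.523810) = 1.000000
U% = 100.00%

100.00


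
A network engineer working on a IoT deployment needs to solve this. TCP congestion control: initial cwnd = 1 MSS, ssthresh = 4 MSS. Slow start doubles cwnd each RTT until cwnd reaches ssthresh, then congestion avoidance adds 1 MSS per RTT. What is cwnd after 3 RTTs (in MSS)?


RTT 0: cwnd = 1 MSS (initial)
RTT 1: cwnd = 2 MSS (slow start, doubled)
RTT 2: cwnd = 4 MSS (slow start, doubled)
RTT 3: cwnd = 5 MSS (congestion avoidance, +1)

5


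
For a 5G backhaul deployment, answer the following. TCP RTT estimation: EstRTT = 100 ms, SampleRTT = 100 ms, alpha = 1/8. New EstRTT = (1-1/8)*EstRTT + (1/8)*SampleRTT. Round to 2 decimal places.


Given: EstRTT = 100 ms, SampleRTT = 100 ms, alpha = 1/8
New EstRTT = (1 - alpha) * EstRTT + alpha * SampleRTT
(7/8) * 100 = 87.5
(1/8) * 100 = 12.5
New EstRTT = 87.5 + 12.5 = 100 ms -> 100.00 ms (2 dp)

100.00


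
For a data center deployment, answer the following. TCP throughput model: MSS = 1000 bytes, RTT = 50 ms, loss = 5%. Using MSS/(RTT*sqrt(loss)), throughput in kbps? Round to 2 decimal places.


Given: MSS = 1000 bytes, RTT = 50 ms, loss = 5%
RTT in seconds = 50 / 1000 = 0.05
Loss rate = 5% = 0.05
sqrt(loss) = sqrt(0.05) = 0.223606797750
Throughput (bytes/s) = 1000 / (0.05 * 0.223606797750) = 89442.7191
Throughput (kbps) = 89442.7191 * 8 / 1000 = 715.541753 -> 715.54 kbps (2 dp)

715.54


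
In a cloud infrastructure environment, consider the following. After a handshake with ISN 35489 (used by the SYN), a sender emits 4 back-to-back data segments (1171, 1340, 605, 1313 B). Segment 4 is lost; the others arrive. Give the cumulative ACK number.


SYN uses sequence number 35489; first data byte = ISN + 1 = 35490.
Segment 1: SEQ = 35490, len = 1171 B, covers [35490, 36660]
Segment 2: SEQ = 36661, len = 1340 B, covers [36661, 38000]
Segment 3: SEQ = 38001, len = 605 B, covers [38001, 38605]
Segment 4: SEQ = 38606, len = 1313 B, covers [38606, 39918] [LOST]
In-order data received: bytes [35490, 38605] (segments 1..3).
Segment 4 missing -> gap begins at byte 38606.
Cumulative ACK = next expected in-order byte = 35490 + 1171 + 1340 + 605 = 38606

38606


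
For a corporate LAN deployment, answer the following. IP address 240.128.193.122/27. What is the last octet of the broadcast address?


Given: IP = 240.128.193.122, prefix = /27
Host bits = 32 - 27 = 5
Network last octet = 122 AND mask = 96
Host part size = 2^5 - 1 = 31
Broadcast last octet = 96 OR 31 = 127

127


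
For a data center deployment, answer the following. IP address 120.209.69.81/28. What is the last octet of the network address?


Given: IP = 120.209.69.81, prefix = /28
Subnet mask = 255.255.255.240
Last octet of IP: 81
Last octet of mask: 240
Network last octet = 81 AND 240 = 80

80


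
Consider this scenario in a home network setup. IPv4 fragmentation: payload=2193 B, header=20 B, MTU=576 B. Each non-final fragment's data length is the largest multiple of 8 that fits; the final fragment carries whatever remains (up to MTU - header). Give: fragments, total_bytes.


Max data per non-final fragment = floor((MTU - header)/8)*8 = floor((576 - 20)/8)*8 = floor(556/8)*8 = 552 B
Final fragment needs no 8-byte alignment: it can carry up to MTU - header = 556 B
Non-final fragments needed = ceil((payload - 556) / 552) = ceil(1637/552) = ceil(2.9656) = 3
Number of fragments = 3 + 1 = 4
Fragment sizes (data): 3 * 552 B + 537 B (last, 537 <= 556 OK)
Total bytes sent = payload + n_frags * header = 2193 + 4*20 = 2193 + 80 = 2273 B

4, 2273


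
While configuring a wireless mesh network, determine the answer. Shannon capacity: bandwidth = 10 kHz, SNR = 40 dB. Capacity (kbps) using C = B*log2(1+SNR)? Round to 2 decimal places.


Given: B = 10 kHz, SNR = 40 dB
SNR linear = 10^(40/10) = 10000
1 + SNR = 10001
log2(10001) = 13.2878566418
C = 10 * 1000 * 13.2878566418 = 132878.5664 bps
C = 132.878566 kbps -> 132.88 kbps (2 dp)

132.88


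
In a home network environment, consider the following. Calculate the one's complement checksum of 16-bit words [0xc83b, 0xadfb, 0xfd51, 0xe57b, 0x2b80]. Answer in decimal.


Given words: [0xc83b, 0xadfb, 0xfd51, 0xe57b, 0x2b80]
Step 1: Sum all words
Raw sum = 51259 + 44539 + 64849 + 58747 + 11136 = 230530
Step 2: Fold carry: (33922 + 3) = 33925
One's complement = ~33925 & 0xFFFF = 31610

31610


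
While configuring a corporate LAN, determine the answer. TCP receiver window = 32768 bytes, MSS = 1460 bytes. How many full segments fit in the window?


Given: RWND = 32768 bytes, MSS = 1460 bytes
Full segments = floor(RWND / MSS)
Full segments = floor(32768 / 1460)
Full segments = floor(22.4438) = 22

22


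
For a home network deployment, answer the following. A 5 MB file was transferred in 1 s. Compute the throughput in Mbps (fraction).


Given: file = 5 MB, time = 1 s
File in Mb = 5 * 8 = 40 Mb
Throughput = 40 / 1 Mbps
Throughput = 40 Mbps

40


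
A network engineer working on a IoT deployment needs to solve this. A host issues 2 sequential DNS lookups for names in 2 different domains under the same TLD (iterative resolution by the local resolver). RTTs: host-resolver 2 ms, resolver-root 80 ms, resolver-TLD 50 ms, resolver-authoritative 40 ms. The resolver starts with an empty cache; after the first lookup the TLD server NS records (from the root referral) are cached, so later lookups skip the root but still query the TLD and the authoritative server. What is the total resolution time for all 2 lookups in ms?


Lookup 1 (cold cache): local + root + TLD + auth = 2 + 80 + 50 + 40 = 172 ms
Lookups 2..2 (TLD NS cached -> skip root; new domain -> still ask TLD and auth): local + TLD + auth = 2 + 50 + 40 = 92 ms each
Remaining 1 lookups: 1 * 92 = 92 ms
Total = 172 + 92 = 264 ms

264


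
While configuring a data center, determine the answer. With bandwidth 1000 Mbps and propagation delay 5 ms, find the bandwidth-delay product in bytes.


Given: bandwidth = 1000 Mbps, delay = 5 ms
BDP in bits = 1000 * 10^6 * 5 / 1000
BDP in bits = 5000000
BDP in bytes = 5000000 / 8 = 625000

625000


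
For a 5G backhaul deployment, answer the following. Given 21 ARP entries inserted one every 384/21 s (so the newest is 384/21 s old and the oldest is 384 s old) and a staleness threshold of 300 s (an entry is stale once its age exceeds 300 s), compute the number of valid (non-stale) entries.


Ages are k * 384/21 s for k = 1..21 (spacing = 18.2857 s).
Entry k is valid iff k * 384/21 <= 300 iff k <= 21 * 300 / 384 = 16.4062
n_valid = floor(16.4062) = 16
(n_stale = 21 - 16 = 5)

16


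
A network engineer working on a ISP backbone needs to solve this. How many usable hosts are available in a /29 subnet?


Given: subnet mask /29
Host bits = 32 - 29 = 3
Total addresses = 2^3 = 8
Usable hosts = 8 - 2 (network + broadcast) = 6

6


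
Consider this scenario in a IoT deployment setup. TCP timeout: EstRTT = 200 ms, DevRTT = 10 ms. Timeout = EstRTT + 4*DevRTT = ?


Given: EstRTT = 200 ms, DevRTT = 10 ms
Timeout = EstRTT + 4 * DevRTT
4 * DevRTT = 4 * 10 = 40
Timeout = 200 + 40 = 240 ms

240


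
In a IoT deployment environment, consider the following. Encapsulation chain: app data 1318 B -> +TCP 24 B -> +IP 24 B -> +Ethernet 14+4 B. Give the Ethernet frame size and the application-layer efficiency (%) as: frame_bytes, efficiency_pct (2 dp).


TCP segment = 1318 + 24 = 1342 B
IP packet = 1342 + 24 = 1366 B
Ethernet frame = 1366 + 14 + 4 = 1384 B
Efficiency = app / frame = 1318 / 1384 = 0.952312 = 95.2312% -> 95.23% (2 dp)

1384, 95.23


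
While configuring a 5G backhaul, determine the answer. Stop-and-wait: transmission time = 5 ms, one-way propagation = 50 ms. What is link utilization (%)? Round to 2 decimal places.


Given: Ttrans = 5 ms, Tprop = 50 ms
RTT = 2 * Tprop = 2 * 50 = 100 ms
U = Ttrans / (Ttrans + RTT)
U = 5 / (5 + 100)
U = 5 / 105 = 0.047619
U% = 4.76%

4.76


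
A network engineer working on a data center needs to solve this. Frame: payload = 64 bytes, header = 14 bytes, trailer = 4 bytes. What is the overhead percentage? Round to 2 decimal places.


Given: payload = 64 B, header = 14 B, trailer = 4 B
Overhead bytes = header + trailer = 14 + 4 = 18
Total frame = payload + overhead = 64 + 18 = 82
Overhead % = 18 / 82 * 100 = 21.9512% -> 21.95% (2 dp)

21.95


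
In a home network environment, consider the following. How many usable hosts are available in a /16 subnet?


Given: subnet mask /16
Host bits = 32 - 16 = 16
Total addresses = 2^16 = 65536
Usable hosts = 65536 - 2 (network + broadcast) = 65534

65534


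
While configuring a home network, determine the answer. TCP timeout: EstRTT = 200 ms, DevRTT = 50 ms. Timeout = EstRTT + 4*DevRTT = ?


Given: EstRTT = 200 ms, DevRTT = 50 ms
Timeout = EstRTT + 4 * DevRTT
4 * DevRTT = 4 * 50 = 200
Timeout = 200 + 200 = 400 ms

400


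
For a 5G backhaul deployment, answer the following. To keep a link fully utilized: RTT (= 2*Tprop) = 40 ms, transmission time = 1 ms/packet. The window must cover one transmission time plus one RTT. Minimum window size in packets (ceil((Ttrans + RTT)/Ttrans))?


Given: Ttrans = 1 ms, RTT = 40 ms (= 2 * Tprop, Tprop = 20 ms)
Time until first ACK returns = Ttrans + RTT = 1 + 40 = 41 ms
Need W * Ttrans >= Ttrans + RTT  ->  W >= (Ttrans + RTT) / Ttrans
(Ttrans + RTT) / Ttrans = 41 / 1 = 41
W_min = ceil(41) = 41

41


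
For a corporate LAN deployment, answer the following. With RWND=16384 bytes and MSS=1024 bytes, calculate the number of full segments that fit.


Given: RWND = 16384 bytes, MSS = 1024 bytes
Full segments = floor(RWND / MSS)
Full segments = floor(16384 / 1024)
Full segments = floor(16.0) = 16

16


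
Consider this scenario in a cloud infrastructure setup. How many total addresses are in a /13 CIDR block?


Given: CIDR prefix /13
Host bits = 32 - 13 = 19
Total addresses = 2^19 = 524288

524288


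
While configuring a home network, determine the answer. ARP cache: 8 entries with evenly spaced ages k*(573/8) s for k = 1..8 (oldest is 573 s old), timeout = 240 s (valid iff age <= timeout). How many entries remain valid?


Ages are k * 573/8 s for k = 1..8 (spacing = 71.6250 s).
Entry k is valid iff k * 573/8 <= 240 iff k <= 8 * 240 / 573 = 3.3508
n_valid = floor(3.3508) = 3
(n_stale = 8 - 3 = 5)

3


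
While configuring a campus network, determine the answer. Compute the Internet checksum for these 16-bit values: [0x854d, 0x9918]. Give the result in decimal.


Given words: [0x854d, 0x9918]
Step 1: Sum all words
Raw sum = 34125 + 39192 = 73317
Step 2: Fold carry: (7781 + 1) = 7782
One's complement = ~7782 & 0xFFFF = 57753

57753


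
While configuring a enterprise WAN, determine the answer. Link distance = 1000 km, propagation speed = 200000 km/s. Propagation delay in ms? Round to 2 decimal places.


Given: distance = 1000 km, speed = 200000 km/s
Delay = distance / speed = 1000 / 200000 seconds
Delay in ms = 1000 * 1000 / 200000
Delay = 5.0000 ms
Rounded to 2 dp = 5.00 ms

5.00


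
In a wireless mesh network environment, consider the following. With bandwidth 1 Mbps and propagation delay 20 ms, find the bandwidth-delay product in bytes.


Given: bandwidth = 1 Mbps, delay = 20 ms
BDP in bits = 1 * 10^6 * 20 / 1000
BDP in bits = 20000
BDP in bytes = 20000 / 8 = 2500

2500


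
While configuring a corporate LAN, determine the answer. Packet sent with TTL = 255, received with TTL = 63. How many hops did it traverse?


Given: initial TTL = 255, received TTL = 63
Hops = initial TTL - received TTL
Hops = 255 - 63 = 192

192


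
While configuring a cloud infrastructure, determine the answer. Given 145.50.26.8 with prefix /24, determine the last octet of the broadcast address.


Given: IP = 145.50.26.8, prefix = /24
Host bits = 32 - 24 = 8
Network last octet = 8 AND mask = 0
Host part size = 2^8 - 1 = 255
Broadcast last octet = 0 OR 255 = 255

255


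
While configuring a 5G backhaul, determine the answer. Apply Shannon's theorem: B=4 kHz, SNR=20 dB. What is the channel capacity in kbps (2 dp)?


Given: B = 4 kHz, SNR = 20 dB
SNR linear = 10^(20/10) = 100
1 + SNR = 101
log2(101) = 6.6582114828
C = 4 * 1000 * 6.6582114828 = 26632.8459 bps
C = 26.632846 kbps -> 26.63 kbps (2 dp)

26.63


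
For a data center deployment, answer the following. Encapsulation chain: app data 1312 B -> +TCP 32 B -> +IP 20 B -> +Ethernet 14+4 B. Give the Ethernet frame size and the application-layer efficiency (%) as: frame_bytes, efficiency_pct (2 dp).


TCP segment = 1312 + 32 = 1344 B
IP packet = 1344 + 20 = 1364 B
Ethernet frame = 1364 + 14 + 4 = 1382 B
Efficiency = app / frame = 1312 / 1382 = 0.949349 = 94.9349% -> 94.93% (2 dp)

1382, 94.93


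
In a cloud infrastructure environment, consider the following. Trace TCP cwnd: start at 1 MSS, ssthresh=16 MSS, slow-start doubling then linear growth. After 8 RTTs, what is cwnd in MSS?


RTT 0: cwnd = 1 MSS (initial)
RTT 1: cwnd = 2 MSS (slow start, doubled)
RTT 2: cwnd = 4 MSS (slow start, doubled)
RTT 3: cwnd = 8 MSS (slow start, doubled)
RTT 4: cwnd = 16 MSS (slow start, doubled)
RTT 5: cwnd = 17 MSS (congestion avoidance, +1)
RTT 6: cwnd = 18 MSS (congestion avoidance, +1)
RTT 7: cwnd = 19 MSS (congestion avoidance, +1)
RTT 8: cwnd = 20 MSS (congestion avoidance, +1)

20


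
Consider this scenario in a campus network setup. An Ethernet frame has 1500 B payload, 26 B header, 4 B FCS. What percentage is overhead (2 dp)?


Given: payload = 1500 B, header = 26 B, trailer = 4 B
Overhead bytes = header + trailer = 26 + 4 = 30
Total frame = payload + overhead = 1500 + 30 = 1530
Overhead % = 30 / 1530 * 100 = 1.9608% -> 1.96% (2 dp)

1.96


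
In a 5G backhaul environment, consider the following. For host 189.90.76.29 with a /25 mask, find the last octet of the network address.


Given: IP = 189.90.76.29, prefix = /25
Subnet mask = 255.255.255.128
Last octet of IP: 29
Last octet of mask: 128
Network last octet = 29 AND 128 = 0

0


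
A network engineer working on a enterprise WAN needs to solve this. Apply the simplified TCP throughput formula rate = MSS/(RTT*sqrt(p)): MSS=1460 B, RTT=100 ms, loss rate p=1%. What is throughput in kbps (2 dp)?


Given: MSS = 1460 bytes, RTT = 100 ms, loss = 1%
RTT in seconds = 100 / 1000 = 0.1
Loss rate = 1% = 0.01
sqrt(loss) = sqrt(0.01) = 0.1
Throughput (bytes/s) = 1460 / (0.1 * 0.1) = 146000.0000
Throughput (kbps) = 146000.0000 * 8 / 1000 = 1168.000000 -> 1168.00 kbps (2 dp)

1168.00


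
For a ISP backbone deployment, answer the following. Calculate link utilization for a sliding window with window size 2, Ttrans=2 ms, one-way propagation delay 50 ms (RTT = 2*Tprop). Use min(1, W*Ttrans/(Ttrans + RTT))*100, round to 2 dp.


Given: W = 2, Ttrans = 2 ms, RTT = 100 ms (= 2 * Tprop, Tprop = 50 ms)
Cycle time = Ttrans + RTT = 2 + 100 = 102 ms (first packet sent until its ACK returns)
W * Ttrans = 2 * 2 = 4 ms of sending per cycle
W * Ttrans / (Ttrans + RTT) = 4 / 102 = 0.039216
U = min(1, 0.039216) = 0.039216
U% = 3.92%

3.92


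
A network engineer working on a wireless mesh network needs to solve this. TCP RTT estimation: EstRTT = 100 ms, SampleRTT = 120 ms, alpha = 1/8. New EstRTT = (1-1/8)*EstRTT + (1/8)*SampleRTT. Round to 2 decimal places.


Given: EstRTT = 100 ms, SampleRTT = 120 ms, alpha = 1/8
New EstRTT = (1 - alpha) * EstRTT + alpha * SampleRTT
(7/8) * 100 = 87.5
(1/8) * 120 = 15
New EstRTT = 87.5 + 15 = 102.5 ms -> 102.50 ms (2 dp)

102.50


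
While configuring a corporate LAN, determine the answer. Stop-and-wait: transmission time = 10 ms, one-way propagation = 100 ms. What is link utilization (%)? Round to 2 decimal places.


Given: Ttrans = 10 ms, Tprop = 100 ms
RTT = 2 * Tprop = 2 * 100 = 200 ms
U = Ttrans / (Ttrans + RTT)
U = 10 / (10 + 200)
U = 10 / 210 = 0.047619
U% = 4.76%

4.76


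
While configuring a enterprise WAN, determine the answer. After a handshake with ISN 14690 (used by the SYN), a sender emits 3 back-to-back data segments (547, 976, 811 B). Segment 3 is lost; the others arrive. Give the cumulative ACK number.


SYN uses sequence number 14690; first data byte = ISN + 1 = 14691.
Segment 1: SEQ = 14691, len = 547 B, covers [14691, 15237]
Segment 2: SEQ = 15238, len = 976 B, covers [15238, 16213]
Segment 3: SEQ = 16214, len = 811 B, covers [16214, 17024] [LOST]
In-order data received: bytes [14691, 16213] (segments 1..2).
Segment 3 missing -> gap begins at byte 16214.
Cumulative ACK = next expected in-order byte = 14691 + 547 + 976 = 16214

16214


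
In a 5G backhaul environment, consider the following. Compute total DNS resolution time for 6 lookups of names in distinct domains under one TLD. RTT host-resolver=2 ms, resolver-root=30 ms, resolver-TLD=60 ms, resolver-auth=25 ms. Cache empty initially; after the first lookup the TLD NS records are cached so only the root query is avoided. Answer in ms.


Lookup 1 (cold cache): local + root + TLD + auth = 2 + 30 + 60 + 25 = 117 ms
Lookups 2..6 (TLD NS cached -> skip root; new domain -> still ask TLD and auth): local + TLD + auth = 2 + 60 + 25 = 87 ms each
Remaining 5 lookups: 5 * 87 = 435 ms
Total = 117 + 435 = 552 ms

552


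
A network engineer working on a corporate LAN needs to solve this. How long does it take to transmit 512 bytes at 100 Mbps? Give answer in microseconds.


Given: packet = 512 bytes, bandwidth = 100 Mbps
Packet in bits = 512 * 8 = 4096 bits
Bandwidth = 100 * 10^6 = 100000000 bps
Time = 4096 / 100000000 seconds
Time in us = 4096 * 10^6 / 100000000 = 40.96

40.96


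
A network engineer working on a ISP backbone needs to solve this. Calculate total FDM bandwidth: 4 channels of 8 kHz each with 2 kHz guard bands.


Given: 4 channels, 8 kHz each, guard = 2 kHz
Channel bandwidth = 4 * 8 = 32 kHz
Guard bands = 3 gaps * 2 kHz = 6 kHz
Total = 32 + 6 = 38 kHz

38


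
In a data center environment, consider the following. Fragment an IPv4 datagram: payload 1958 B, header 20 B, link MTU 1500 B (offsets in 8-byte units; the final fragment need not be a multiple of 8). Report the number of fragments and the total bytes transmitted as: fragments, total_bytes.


Max data per non-final fragment = floor((MTU - header)/8)*8 = floor((1500 - 20)/8)*8 = floor(1480/8)*8 = 1480 B
Final fragment needs no 8-byte alignment: it can carry up to MTU - header = 1480 B
Non-final fragments needed = ceil((payload - 1480) / 1480) = ceil(478/1480) = ceil(0.3230) = 1
Number of fragments = 1 + 1 = 2
Fragment sizes (data): 1 * 1480 B + 478 B (last, 478 <= 1480 OK)
Total bytes sent = payload + n_frags * header = 1958 + 2*20 = 1958 + 40 = 1998 B

2, 1998


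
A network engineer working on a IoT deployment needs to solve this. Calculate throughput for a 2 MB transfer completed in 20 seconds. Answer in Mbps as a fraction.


Given: file = 2 MB, time = 20 s
File in Mb = 2 * 8 = 16 Mb
Throughput = 16 / 20 Mbps
Throughput = 4/5 Mbps

4/5


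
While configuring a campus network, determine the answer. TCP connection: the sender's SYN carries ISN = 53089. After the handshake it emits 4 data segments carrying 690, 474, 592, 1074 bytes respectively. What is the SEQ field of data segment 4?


The SYN occupies sequence number ISN = 53089, so the first data byte is ISN + 1 = 53090.
SEQ of data segment i = (ISN + 1) + sum of payload sizes of segments 1..i-1.
Segment 1: SEQ = 53090, payload = 690 bytes
Segment 2: SEQ = 53780, payload = 474 bytes
Segment 3: SEQ = 54254, payload = 592 bytes
Segment 4: SEQ = 54846, payload = 1074 bytes
SEQ of segment 4 = 53090 + 690 + 474 + 592 = 54846

54846


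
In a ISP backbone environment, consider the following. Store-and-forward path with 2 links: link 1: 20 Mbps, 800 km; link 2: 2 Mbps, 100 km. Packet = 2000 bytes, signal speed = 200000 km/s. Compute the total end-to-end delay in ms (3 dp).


Packet = 2000 bytes = 16000 bits. Store-and-forward: sum (t_trans + t_prop) per link.
Link 1: t_trans = 16000/(20*10^6) s = 0.8000 ms; t_prop = 800/200000 s = 4.0000 ms; subtotal = 4.8000 ms
Link 2: t_trans = 16000/(2*10^6) s = 8.0000 ms; t_prop = 100/200000 s = 0.5000 ms; subtotal = 8.5000 ms
End-to-end = 4.8000 + 8.5000 = 13.3000 ms -> 13.300 ms (3 dp)

13.300


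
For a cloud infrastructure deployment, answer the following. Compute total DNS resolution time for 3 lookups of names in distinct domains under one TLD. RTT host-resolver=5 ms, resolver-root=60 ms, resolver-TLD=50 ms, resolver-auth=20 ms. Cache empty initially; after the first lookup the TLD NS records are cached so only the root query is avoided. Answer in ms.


Lookup 1 (cold cache): local + root + TLD + auth = 5 + 60 + 50 + 20 = 135 ms
Lookups 2..3 (TLD NS cached -> skip root; new domain -> still ask TLD and auth): local + TLD + auth = 5 + 50 + 20 = 75 ms each
Remaining 2 lookups: 2 * 75 = 150 ms
Total = 135 + 150 = 285 ms

285


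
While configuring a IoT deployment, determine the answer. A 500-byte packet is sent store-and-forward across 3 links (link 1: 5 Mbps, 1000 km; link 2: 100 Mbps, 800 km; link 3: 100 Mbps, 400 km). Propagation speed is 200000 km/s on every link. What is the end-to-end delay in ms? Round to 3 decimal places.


Packet = 500 bytes = 4000 bits. Store-and-forward: sum (t_trans + t_prop) per link.
Link 1: t_trans = 4000/(5*10^6) s = 0.8000 ms; t_prop = 1000/200000 s = 5.0000 ms; subtotal = 5.8000 ms
Link 2: t_trans = 4000/(100*10^6) s = 0.0400 ms; t_prop = 800/200000 s = 4.0000 ms; subtotal = 4.0400 ms
Link 3: t_trans = 4000/(100*10^6) s = 0.0400 ms; t_prop = 400/200000 s = 2.0000 ms; subtotal = 2.0400 ms
End-to-end = 5.8000 + 4.0400 + 2.0400 = 11.8800 ms -> 11.880 ms (3 dp)

11.880


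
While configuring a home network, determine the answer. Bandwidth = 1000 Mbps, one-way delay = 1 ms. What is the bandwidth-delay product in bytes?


Given: bandwidth = 1000 Mbps, delay = 1 ms
BDP in bits = 1000 * 10^6 * 1 / 1000
BDP in bits = 1000000
BDP in bytes = 1000000 / 8 = 125000

125000


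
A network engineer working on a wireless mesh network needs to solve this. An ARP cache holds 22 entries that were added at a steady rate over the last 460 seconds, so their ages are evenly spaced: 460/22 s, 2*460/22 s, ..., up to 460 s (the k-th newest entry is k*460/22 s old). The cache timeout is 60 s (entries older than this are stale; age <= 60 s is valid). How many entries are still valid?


Ages are k * 460/22 s for k = 1..22 (spacing = 20.9091 s).
Entry k is valid iff k * 460/22 <= 60 iff k <= 22 * 60 / 460 = 2.8696
n_valid = floor(2.8696) = 2
(n_stale = 22 - 2 = 20)

2


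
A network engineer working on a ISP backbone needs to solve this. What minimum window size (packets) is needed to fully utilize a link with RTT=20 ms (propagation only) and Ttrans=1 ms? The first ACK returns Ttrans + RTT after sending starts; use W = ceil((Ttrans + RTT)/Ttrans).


Given: Ttrans = 1 ms, RTT = 20 ms (= 2 * Tprop, Tprop = 10 ms)
Time until first ACK returns = Ttrans + RTT = 1 + 20 = 21 ms
Need W * Ttrans >= Ttrans + RTT  ->  W >= (Ttrans + RTT) / Ttrans
(Ttrans + RTT) / Ttrans = 21 / 1 = 21
W_min = ceil(21) = 21

21


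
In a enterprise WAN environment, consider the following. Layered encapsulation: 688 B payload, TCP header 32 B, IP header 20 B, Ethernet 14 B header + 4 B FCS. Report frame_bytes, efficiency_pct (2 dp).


TCP segment = 688 + 32 = 720 B
IP packet = 720 + 20 = 740 B
Ethernet frame = 740 + 14 + 4 = 758 B
Efficiency = app / frame = 688 / 758 = 0.907652 = 90.7652% -> 90.77% (2 dp)

758, 90.77


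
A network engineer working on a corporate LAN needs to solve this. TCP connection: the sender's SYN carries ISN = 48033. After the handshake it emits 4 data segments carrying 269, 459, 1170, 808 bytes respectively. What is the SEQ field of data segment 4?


The SYN occupies sequence number ISN = 48033, so the first data byte is ISN + 1 = 48034.
SEQ of data segment i = (ISN + 1) + sum of payload sizes of segments 1..i-1.
Segment 1: SEQ = 48034, payload = 269 bytes
Segment 2: SEQ = 48303, payload = 459 bytes
Segment 3: SEQ = 48762, payload = 1170 bytes
Segment 4: SEQ = 49932, payload = 808 bytes
SEQ of segment 4 = 48034 + 269 + 459 + 1170 = 49932

49932


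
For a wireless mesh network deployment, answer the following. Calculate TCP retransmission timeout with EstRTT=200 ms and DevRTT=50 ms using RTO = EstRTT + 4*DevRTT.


Given: EstRTT = 200 ms, DevRTT = 50 ms
Timeout = EstRTT + 4 * DevRTT
4 * DevRTT = 4 * 50 = 200
Timeout = 200 + 200 = 400 ms

400


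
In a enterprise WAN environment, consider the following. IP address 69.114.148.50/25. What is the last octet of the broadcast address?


Given: IP = 69.114.148.50, prefix = /25
Host bits = 32 - 25 = 7
Network last octet = 50 AND mask = 0
Host part size = 2^7 - 1 = 127
Broadcast last octet = 0 OR 127 = 127

127


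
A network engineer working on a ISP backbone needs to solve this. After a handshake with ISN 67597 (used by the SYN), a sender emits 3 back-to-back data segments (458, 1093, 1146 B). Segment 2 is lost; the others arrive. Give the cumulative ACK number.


SYN uses sequence number 67597; first data byte = ISN + 1 = 67598.
Segment 1: SEQ = 67598, len = 458 B, covers [67598, 68055]
Segment 2: SEQ = 68056, len = 1093 B, covers [68056, 69148] [LOST]
Segment 3: SEQ = 69149, len = 1146 B, covers [69149, 70294]
In-order data received: bytes [67598, 68055] (segments 1..1).
Segment 2 missing -> gap begins at byte 68056; later segments buffered out of order.
Cumulative ACK = next expected in-order byte = 67598 + 458 = 68056

68056


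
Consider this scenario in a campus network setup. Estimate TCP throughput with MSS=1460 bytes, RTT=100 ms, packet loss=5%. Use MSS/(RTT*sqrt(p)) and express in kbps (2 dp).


Given: MSS = 1460 bytes, RTT = 100 ms, loss = 5%
RTT in seconds = 100 / 1000 = 0.1
Loss rate = 5% = 0.05
sqrt(loss) = sqrt(0.05) = 0.223606797750
Throughput (bytes/s) = 1460 / (0.1 * 0.223606797750) = 65293.1849
Throughput (kbps) = 65293.1849 * 8 / 1000 = 522.345480 -> 522.35 kbps (2 dp)

522.35


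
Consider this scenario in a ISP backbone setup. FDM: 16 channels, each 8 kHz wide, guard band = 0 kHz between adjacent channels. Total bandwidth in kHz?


Given: 16 channels, 8 kHz each, guard = 0 kHz
Channel bandwidth = 16 * 8 = 128 kHz
Guard bands = 15 gaps * 0 kHz = 0 kHz
Total = 128 + 0 = 128 kHz

128


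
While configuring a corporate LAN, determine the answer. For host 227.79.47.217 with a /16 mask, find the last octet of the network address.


Given: IP = 227.79.47.217, prefix = /16
Subnet mask = 255.255.0.0
Last octet of IP: 217
Last octet of mask: 0
Network last octet = 217 AND 0 = 0

0


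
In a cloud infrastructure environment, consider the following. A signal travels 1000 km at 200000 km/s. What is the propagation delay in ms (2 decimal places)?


Given: distance = 1000 km, speed = 200000 km/s
Delay = distance / speed = 1000 / 200000 seconds
Delay in ms = 1000 * 1000 / 200000
Delay = 5.0000 ms
Rounded to 2 dp = 5.00 ms

5.00


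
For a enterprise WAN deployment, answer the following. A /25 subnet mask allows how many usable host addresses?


Given: subnet mask /25
Host bits = 32 - 25 = 7
Total addresses = 2^7 = 128
Usable hosts = 128 - 2 (network + broadcast) = 126

126


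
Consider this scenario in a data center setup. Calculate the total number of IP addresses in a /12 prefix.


Given: CIDR prefix /12
Host bits = 32 - 12 = 20
Total addresses = 2^20 = 1048576

1048576


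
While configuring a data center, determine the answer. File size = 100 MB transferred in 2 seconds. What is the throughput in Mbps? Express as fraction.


Given: file = 100 MB, time = 2 s
File in Mb = 100 * 8 = 800 Mb
Throughput = 800 / 2 Mbps
Throughput = 400 Mbps

400


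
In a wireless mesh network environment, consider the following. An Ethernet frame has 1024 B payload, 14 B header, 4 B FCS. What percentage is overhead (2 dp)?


Given: payload = 1024 B, header = 14 B, trailer = 4 B
Overhead bytes = header + trailer = 14 + 4 = 18
Total frame = payload + overhead = 1024 + 18 = 1042
Overhead % = 18 / 1042 * 100 = 1.7274% -> 1.73% (2 dp)

1.73
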